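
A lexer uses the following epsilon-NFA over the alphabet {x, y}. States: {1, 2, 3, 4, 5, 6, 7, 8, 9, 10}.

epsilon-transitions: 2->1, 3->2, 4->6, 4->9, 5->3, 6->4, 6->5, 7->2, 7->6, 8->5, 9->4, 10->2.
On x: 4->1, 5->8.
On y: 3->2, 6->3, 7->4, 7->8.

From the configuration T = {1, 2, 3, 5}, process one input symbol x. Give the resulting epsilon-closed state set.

{1, 2, 3, 5, 8}

5 on x → {8}.
No x-transition from 1, 2, 3.
Union after reading x: {8}.
Now take the epsilon-closure:
From 8 via epsilon: add 5.
From 5 via epsilon: add 3.
From 3 via epsilon: add 2.
From 2 via epsilon: add 1.
No new states can be added; the closed set is {1, 2, 3, 5, 8}.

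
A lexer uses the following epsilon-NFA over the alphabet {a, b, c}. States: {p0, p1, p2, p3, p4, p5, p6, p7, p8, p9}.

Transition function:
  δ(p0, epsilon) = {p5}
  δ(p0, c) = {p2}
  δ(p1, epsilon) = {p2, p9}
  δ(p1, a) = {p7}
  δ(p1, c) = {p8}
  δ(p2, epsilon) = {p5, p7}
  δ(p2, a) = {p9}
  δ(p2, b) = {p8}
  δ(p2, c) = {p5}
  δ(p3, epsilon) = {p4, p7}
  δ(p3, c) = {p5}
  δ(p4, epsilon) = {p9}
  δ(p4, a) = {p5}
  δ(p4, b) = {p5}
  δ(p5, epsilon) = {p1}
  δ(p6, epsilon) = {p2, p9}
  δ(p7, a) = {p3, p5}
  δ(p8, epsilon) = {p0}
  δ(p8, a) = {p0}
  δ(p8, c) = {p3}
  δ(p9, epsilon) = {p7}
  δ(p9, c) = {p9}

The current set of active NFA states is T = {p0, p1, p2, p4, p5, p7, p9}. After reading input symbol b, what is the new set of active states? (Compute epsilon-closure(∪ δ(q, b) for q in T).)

{p0, p1, p2, p5, p7, p8, p9}

p2 on b → {p8}.
p4 on b → {p5}.
No b-transition from p0, p1, p5, p7, p9.
Union after reading b: {p5, p8}.
Now take the epsilon-closure:
From p5 via epsilon: add p1.
From p8 via epsilon: add p0.
From p1 via epsilon: add p2, p9.
From p2 via epsilon: add p7.
No new states can be added; the closed set is {p0, p1, p2, p5, p7, p8, p9}.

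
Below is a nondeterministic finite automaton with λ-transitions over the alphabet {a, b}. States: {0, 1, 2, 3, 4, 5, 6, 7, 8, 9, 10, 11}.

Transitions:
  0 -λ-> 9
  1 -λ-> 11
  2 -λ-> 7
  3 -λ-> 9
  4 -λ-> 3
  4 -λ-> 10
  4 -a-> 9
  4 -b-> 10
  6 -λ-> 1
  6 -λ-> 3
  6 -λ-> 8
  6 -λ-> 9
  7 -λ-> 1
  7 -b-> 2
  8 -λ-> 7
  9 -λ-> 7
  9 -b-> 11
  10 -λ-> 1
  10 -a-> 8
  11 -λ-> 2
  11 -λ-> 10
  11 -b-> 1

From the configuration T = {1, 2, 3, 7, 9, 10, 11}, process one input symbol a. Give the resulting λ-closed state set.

10 on a → {8}.
No a-transition from 1, 2, 3, 7, 9, 11.
Union after reading a: {8}.
Now take the λ-closure:
From 8 via λ: add 7.
From 7 via λ: add 1.
From 1 via λ: add 11.
From 11 via λ: add 2, 10.
No new states can be added; the closed set is {1, 2, 7, 8, 10, 11}.

{1, 2, 7, 8, 10, 11}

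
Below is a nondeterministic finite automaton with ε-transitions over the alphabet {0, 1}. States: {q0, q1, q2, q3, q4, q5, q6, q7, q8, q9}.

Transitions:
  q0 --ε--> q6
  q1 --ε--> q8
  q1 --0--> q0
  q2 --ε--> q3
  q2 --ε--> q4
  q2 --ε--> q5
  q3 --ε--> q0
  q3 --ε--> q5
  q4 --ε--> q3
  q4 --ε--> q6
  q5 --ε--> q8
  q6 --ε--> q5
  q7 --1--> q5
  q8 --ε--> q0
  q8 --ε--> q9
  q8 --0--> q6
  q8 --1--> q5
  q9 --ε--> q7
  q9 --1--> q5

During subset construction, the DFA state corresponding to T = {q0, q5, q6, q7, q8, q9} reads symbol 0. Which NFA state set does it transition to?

q8 on 0 → {q6}.
No 0-transition from q0, q5, q6, q7, q9.
Union after reading 0: {q6}.
Now take the ε-closure:
From q6 via ε: add q5.
From q5 via ε: add q8.
From q8 via ε: add q0, q9.
From q9 via ε: add q7.
No new states can be added; the closed set is {q0, q5, q6, q7, q8, q9}.

{q0, q5, q6, q7, q8, q9}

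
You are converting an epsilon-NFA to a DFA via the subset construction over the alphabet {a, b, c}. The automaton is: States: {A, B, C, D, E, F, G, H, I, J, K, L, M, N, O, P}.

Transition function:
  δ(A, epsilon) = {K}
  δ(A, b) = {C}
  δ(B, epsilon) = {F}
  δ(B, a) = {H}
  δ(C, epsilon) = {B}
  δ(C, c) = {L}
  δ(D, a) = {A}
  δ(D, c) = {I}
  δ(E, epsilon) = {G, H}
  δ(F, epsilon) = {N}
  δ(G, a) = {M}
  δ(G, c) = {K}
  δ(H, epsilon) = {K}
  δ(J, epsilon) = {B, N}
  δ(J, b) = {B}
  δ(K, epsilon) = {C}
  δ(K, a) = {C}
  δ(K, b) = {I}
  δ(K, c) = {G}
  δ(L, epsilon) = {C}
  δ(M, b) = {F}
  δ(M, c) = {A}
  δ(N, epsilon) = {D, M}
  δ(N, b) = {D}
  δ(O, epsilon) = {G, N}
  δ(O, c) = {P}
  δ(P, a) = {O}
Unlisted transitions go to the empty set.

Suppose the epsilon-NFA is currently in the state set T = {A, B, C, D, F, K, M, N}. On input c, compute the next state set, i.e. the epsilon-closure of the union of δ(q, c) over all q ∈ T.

{A, B, C, D, F, G, I, K, L, M, N}

C on c → {L}.
D on c → {I}.
K on c → {G}.
M on c → {A}.
No c-transition from A, B, F, N.
Union after reading c: {A, G, I, L}.
Now take the epsilon-closure:
From A via epsilon: add K.
From L via epsilon: add C.
From C via epsilon: add B.
From B via epsilon: add F.
From F via epsilon: add N.
From N via epsilon: add D, M.
No new states can be added; the closed set is {A, B, C, D, F, G, I, K, L, M, N}.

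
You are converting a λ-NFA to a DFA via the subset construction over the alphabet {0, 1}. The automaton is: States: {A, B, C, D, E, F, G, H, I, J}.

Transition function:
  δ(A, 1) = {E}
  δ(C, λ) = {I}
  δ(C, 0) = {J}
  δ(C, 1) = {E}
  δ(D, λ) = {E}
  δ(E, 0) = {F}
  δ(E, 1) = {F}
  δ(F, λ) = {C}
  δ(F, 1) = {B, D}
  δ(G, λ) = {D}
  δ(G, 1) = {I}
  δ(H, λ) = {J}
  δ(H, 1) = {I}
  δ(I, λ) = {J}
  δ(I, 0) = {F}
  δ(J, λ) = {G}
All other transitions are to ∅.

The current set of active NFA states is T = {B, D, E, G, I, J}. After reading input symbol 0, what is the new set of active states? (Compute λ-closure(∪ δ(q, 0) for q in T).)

{C, D, E, F, G, I, J}

E on 0 → {F}.
I on 0 → {F}.
No 0-transition from B, D, G, J.
Union after reading 0: {F}.
Now take the λ-closure:
From F via λ: add C.
From C via λ: add I.
From I via λ: add J.
From J via λ: add G.
From G via λ: add D.
From D via λ: add E.
No new states can be added; the closed set is {C, D, E, F, G, I, J}.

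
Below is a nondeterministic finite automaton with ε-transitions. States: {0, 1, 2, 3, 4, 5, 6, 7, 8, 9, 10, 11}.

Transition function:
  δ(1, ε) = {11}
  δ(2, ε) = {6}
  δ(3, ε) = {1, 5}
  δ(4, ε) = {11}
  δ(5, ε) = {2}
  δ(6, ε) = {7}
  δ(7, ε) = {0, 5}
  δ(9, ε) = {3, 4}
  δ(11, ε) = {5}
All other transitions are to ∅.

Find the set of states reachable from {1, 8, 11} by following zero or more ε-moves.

Start with {1, 8, 11}.
From 11 via ε: add 5.
From 5 via ε: add 2.
From 2 via ε: add 6.
From 6 via ε: add 7.
From 7 via ε: add 0.
No new states can be added; the closed set is {0, 1, 2, 5, 6, 7, 8, 11}.

{0, 1, 2, 5, 6, 7, 8, 11}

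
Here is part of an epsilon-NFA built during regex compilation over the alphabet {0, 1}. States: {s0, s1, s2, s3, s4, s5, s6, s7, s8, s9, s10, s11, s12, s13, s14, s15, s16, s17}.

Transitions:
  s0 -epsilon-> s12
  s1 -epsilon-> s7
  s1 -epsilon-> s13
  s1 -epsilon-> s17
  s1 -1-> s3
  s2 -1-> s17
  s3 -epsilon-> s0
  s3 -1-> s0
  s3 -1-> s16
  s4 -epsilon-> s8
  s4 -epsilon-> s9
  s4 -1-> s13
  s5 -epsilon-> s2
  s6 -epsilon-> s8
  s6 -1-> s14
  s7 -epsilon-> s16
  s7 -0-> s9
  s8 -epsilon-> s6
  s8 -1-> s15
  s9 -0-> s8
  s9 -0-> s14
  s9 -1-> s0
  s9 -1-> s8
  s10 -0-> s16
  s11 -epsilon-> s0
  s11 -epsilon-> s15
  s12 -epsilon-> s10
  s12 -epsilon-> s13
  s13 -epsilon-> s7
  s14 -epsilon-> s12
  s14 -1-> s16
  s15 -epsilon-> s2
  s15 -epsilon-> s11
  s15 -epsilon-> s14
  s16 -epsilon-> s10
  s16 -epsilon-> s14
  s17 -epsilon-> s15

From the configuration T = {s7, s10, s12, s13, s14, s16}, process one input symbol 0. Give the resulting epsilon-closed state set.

s7 on 0 → {s9}.
s10 on 0 → {s16}.
No 0-transition from s12, s13, s14, s16.
Union after reading 0: {s9, s16}.
Now take the epsilon-closure:
From s16 via epsilon: add s10, s14.
From s14 via epsilon: add s12.
From s12 via epsilon: add s13.
From s13 via epsilon: add s7.
No new states can be added; the closed set is {s7, s9, s10, s12, s13, s14, s16}.

{s7, s9, s10, s12, s13, s14, s16}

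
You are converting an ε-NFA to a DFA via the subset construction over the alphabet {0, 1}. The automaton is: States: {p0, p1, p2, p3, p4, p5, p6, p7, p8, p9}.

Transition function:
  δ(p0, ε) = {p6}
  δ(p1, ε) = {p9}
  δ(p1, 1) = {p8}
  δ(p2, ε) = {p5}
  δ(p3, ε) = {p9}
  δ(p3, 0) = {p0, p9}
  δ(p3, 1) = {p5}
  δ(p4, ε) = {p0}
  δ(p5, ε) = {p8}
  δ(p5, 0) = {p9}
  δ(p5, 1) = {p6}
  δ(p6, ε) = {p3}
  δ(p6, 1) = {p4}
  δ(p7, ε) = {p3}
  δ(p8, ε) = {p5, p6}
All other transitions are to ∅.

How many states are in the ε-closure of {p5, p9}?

5

Start with {p5, p9}.
From p5 via ε: add p8.
From p8 via ε: add p6.
From p6 via ε: add p3.
ε-closure = {p3, p5, p6, p8, p9}, which has 5 states.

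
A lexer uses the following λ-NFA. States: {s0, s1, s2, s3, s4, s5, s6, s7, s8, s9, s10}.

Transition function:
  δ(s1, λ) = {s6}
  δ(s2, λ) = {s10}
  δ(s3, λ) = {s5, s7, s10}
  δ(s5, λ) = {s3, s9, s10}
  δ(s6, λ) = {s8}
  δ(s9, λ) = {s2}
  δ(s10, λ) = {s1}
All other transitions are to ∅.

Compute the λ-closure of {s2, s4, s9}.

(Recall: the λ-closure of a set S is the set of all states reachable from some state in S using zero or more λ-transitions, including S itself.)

Start with {s2, s4, s9}.
From s2 via λ: add s10.
From s10 via λ: add s1.
From s1 via λ: add s6.
From s6 via λ: add s8.
No new states can be added; the closed set is {s1, s2, s4, s6, s8, s9, s10}.

{s1, s2, s4, s6, s8, s9, s10}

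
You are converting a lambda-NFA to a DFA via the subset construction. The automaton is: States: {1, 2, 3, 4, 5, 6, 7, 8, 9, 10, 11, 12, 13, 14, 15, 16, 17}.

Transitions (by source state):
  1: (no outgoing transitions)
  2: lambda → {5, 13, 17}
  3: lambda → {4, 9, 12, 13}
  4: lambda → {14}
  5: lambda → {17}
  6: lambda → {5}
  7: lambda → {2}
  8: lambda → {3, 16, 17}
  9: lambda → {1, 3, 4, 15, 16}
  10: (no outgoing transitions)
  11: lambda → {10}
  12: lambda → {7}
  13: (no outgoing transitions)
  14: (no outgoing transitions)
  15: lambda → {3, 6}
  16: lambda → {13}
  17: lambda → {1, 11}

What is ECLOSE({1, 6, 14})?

{1, 5, 6, 10, 11, 14, 17}

Start with {1, 6, 14}.
From 6 via lambda: add 5.
From 5 via lambda: add 17.
From 17 via lambda: add 11.
From 11 via lambda: add 10.
No new states can be added; the closed set is {1, 5, 6, 10, 11, 14, 17}.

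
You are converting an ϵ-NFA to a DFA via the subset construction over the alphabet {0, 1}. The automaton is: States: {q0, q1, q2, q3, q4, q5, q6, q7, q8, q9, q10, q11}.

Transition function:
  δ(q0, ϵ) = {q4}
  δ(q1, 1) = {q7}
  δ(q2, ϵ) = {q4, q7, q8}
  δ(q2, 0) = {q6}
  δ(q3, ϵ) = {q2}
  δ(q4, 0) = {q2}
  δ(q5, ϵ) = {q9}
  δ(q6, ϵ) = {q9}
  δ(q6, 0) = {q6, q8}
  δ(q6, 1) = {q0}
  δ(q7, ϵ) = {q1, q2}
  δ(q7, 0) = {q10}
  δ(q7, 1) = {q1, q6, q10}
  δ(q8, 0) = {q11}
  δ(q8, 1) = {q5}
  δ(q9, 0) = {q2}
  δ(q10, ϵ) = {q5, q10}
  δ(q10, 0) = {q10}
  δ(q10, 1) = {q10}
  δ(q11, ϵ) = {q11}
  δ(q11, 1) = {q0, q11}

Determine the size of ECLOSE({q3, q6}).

8

Start with {q3, q6}.
From q3 via ϵ: add q2.
From q6 via ϵ: add q9.
From q2 via ϵ: add q4, q7, q8.
From q7 via ϵ: add q1.
ϵ-closure = {q1, q2, q3, q4, q6, q7, q8, q9}, which has 8 states.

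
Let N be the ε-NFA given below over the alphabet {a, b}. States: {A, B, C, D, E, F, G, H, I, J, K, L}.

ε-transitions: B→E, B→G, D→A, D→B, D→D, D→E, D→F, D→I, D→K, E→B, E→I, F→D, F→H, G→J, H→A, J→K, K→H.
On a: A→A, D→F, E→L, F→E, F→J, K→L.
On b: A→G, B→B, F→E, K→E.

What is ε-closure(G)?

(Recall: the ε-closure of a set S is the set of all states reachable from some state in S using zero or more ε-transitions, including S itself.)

{A, G, H, J, K}

Start with {G}.
From G via ε: add J.
From J via ε: add K.
From K via ε: add H.
From H via ε: add A.
No new states can be added; the closed set is {A, G, H, J, K}.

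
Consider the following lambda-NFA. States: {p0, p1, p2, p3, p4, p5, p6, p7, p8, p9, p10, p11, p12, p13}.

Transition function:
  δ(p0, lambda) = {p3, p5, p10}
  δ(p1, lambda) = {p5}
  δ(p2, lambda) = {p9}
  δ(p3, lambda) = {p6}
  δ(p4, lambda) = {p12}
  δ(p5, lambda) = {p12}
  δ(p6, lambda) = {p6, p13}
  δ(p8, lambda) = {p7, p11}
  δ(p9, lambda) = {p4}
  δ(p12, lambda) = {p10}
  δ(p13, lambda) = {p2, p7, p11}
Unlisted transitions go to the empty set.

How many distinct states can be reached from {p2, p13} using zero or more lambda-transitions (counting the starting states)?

8

Start with {p2, p13}.
From p2 via lambda: add p9.
From p13 via lambda: add p7, p11.
From p9 via lambda: add p4.
From p4 via lambda: add p12.
From p12 via lambda: add p10.
lambda-closure = {p2, p4, p7, p9, p10, p11, p12, p13}, which has 8 states.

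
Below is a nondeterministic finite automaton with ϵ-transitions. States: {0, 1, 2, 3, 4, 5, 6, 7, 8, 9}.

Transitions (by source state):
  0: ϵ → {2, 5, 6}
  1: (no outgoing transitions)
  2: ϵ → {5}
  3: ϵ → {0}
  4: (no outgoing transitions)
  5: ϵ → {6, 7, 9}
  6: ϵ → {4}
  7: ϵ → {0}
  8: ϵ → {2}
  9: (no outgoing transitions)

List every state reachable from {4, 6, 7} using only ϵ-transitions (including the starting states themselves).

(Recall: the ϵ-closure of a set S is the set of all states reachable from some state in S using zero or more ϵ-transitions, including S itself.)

Start with {4, 6, 7}.
From 7 via ϵ: add 0.
From 0 via ϵ: add 2, 5.
From 5 via ϵ: add 9.
No new states can be added; the closed set is {0, 2, 4, 5, 6, 7, 9}.

{0, 2, 4, 5, 6, 7, 9}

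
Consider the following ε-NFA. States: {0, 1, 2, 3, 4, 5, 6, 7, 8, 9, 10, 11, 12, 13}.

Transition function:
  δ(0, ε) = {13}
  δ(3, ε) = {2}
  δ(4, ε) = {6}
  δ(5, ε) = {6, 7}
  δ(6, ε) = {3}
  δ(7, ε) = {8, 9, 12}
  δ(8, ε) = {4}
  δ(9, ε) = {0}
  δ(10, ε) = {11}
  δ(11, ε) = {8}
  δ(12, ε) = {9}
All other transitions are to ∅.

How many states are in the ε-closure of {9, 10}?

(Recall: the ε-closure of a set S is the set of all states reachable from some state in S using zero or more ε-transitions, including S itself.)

10

Start with {9, 10}.
From 9 via ε: add 0.
From 10 via ε: add 11.
From 0 via ε: add 13.
From 11 via ε: add 8.
From 8 via ε: add 4.
From 4 via ε: add 6.
From 6 via ε: add 3.
From 3 via ε: add 2.
ε-closure = {0, 2, 3, 4, 6, 8, 9, 10, 11, 13}, which has 10 states.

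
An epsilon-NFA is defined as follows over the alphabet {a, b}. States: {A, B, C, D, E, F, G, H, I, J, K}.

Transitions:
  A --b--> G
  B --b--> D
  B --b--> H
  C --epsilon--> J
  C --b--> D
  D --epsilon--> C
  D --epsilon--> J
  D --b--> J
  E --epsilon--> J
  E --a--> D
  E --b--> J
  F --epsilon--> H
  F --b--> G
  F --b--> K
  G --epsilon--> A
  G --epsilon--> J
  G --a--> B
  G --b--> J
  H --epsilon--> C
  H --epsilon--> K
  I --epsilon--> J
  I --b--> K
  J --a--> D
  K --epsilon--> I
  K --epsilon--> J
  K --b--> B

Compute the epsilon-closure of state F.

{C, F, H, I, J, K}

Start with {F}.
From F via epsilon: add H.
From H via epsilon: add C, K.
From C via epsilon: add J.
From K via epsilon: add I.
No new states can be added; the closed set is {C, F, H, I, J, K}.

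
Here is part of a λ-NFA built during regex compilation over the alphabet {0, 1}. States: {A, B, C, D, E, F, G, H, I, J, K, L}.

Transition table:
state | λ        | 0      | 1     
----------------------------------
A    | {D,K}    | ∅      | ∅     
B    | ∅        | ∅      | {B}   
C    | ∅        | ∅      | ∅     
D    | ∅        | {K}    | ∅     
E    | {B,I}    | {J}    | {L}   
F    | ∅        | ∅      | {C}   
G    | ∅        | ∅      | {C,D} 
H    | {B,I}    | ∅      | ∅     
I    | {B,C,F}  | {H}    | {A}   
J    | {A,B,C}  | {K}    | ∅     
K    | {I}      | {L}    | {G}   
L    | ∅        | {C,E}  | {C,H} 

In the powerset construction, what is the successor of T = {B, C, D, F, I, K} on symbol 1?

{A, B, C, D, F, G, I, K}

B on 1 → {B}.
F on 1 → {C}.
I on 1 → {A}.
K on 1 → {G}.
No 1-transition from C, D.
Union after reading 1: {A, B, C, G}.
Now take the λ-closure:
From A via λ: add D, K.
From K via λ: add I.
From I via λ: add F.
No new states can be added; the closed set is {A, B, C, D, F, G, I, K}.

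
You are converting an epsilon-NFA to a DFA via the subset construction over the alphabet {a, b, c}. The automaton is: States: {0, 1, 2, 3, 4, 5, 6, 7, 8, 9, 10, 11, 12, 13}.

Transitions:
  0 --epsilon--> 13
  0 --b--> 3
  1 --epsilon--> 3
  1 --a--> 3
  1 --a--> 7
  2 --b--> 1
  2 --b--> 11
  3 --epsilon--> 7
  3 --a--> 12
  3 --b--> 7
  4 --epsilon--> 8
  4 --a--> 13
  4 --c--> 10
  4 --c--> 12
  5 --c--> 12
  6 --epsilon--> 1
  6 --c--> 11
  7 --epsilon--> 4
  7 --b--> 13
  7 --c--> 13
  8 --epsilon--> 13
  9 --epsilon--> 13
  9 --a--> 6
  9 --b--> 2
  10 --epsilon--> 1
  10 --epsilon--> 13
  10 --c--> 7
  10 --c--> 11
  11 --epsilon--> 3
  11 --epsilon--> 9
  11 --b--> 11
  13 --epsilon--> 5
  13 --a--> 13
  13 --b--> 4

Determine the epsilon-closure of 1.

{1, 3, 4, 5, 7, 8, 13}

Start with {1}.
From 1 via epsilon: add 3.
From 3 via epsilon: add 7.
From 7 via epsilon: add 4.
From 4 via epsilon: add 8.
From 8 via epsilon: add 13.
From 13 via epsilon: add 5.
No new states can be added; the closed set is {1, 3, 4, 5, 7, 8, 13}.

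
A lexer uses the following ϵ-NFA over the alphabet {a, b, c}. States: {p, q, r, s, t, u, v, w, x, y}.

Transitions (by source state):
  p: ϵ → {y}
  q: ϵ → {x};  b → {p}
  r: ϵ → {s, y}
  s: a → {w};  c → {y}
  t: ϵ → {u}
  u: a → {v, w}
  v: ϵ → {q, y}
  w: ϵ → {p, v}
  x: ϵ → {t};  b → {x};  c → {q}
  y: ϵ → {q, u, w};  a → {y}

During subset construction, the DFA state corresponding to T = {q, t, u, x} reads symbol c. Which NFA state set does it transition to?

x on c → {q}.
No c-transition from q, t, u.
Union after reading c: {q}.
Now take the ϵ-closure:
From q via ϵ: add x.
From x via ϵ: add t.
From t via ϵ: add u.
No new states can be added; the closed set is {q, t, u, x}.

{q, t, u, x}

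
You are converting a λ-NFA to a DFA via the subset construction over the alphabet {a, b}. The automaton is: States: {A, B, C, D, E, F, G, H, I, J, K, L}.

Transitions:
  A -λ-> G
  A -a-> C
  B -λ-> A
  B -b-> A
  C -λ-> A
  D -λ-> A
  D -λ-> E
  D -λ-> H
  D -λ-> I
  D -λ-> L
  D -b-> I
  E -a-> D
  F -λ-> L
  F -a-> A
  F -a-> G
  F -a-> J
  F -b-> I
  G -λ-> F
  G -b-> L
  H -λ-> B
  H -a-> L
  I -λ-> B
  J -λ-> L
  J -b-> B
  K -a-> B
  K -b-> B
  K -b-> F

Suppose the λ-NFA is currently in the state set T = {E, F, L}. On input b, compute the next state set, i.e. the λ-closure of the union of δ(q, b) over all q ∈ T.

F on b → {I}.
No b-transition from E, L.
Union after reading b: {I}.
Now take the λ-closure:
From I via λ: add B.
From B via λ: add A.
From A via λ: add G.
From G via λ: add F.
From F via λ: add L.
No new states can be added; the closed set is {A, B, F, G, I, L}.

{A, B, F, G, I, L}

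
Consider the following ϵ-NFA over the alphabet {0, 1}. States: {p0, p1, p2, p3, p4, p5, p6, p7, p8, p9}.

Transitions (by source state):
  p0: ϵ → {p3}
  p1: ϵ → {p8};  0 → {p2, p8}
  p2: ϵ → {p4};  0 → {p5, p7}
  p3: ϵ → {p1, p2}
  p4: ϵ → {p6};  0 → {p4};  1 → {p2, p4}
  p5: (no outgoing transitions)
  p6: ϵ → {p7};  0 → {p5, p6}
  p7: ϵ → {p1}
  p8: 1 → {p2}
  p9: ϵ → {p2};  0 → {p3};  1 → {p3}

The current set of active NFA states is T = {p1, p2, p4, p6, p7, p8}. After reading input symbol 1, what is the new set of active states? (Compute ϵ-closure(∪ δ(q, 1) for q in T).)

{p1, p2, p4, p6, p7, p8}

p4 on 1 → {p2, p4}.
p8 on 1 → {p2}.
No 1-transition from p1, p2, p6, p7.
Union after reading 1: {p2, p4}.
Now take the ϵ-closure:
From p4 via ϵ: add p6.
From p6 via ϵ: add p7.
From p7 via ϵ: add p1.
From p1 via ϵ: add p8.
No new states can be added; the closed set is {p1, p2, p4, p6, p7, p8}.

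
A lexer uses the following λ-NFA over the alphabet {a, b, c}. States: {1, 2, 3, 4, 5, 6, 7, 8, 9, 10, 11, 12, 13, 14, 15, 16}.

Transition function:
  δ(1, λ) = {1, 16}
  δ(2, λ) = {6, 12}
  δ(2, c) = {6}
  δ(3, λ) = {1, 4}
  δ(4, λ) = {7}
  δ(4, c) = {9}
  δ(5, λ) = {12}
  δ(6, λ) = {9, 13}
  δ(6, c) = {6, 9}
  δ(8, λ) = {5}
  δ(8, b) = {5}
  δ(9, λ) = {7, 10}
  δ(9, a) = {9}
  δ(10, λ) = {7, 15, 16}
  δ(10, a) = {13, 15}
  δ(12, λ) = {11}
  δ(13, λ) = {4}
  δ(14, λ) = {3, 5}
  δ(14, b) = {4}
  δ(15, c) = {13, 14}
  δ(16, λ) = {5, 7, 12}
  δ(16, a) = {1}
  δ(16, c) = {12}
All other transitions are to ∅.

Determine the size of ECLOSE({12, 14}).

Start with {12, 14}.
From 12 via λ: add 11.
From 14 via λ: add 3, 5.
From 3 via λ: add 1, 4.
From 1 via λ: add 16.
From 4 via λ: add 7.
λ-closure = {1, 3, 4, 5, 7, 11, 12, 14, 16}, which has 9 states.

9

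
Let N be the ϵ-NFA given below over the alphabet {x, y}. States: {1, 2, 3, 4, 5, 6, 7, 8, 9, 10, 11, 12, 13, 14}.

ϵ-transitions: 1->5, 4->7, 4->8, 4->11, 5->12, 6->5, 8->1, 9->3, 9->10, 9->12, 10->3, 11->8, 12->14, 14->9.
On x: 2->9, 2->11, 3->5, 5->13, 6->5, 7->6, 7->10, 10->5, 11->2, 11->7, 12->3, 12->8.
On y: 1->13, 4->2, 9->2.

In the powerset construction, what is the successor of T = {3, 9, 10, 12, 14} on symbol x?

3 on x → {5}.
10 on x → {5}.
12 on x → {3, 8}.
No x-transition from 9, 14.
Union after reading x: {3, 5, 8}.
Now take the ϵ-closure:
From 5 via ϵ: add 12.
From 8 via ϵ: add 1.
From 12 via ϵ: add 14.
From 14 via ϵ: add 9.
From 9 via ϵ: add 10.
No new states can be added; the closed set is {1, 3, 5, 8, 9, 10, 12, 14}.

{1, 3, 5, 8, 9, 10, 12, 14}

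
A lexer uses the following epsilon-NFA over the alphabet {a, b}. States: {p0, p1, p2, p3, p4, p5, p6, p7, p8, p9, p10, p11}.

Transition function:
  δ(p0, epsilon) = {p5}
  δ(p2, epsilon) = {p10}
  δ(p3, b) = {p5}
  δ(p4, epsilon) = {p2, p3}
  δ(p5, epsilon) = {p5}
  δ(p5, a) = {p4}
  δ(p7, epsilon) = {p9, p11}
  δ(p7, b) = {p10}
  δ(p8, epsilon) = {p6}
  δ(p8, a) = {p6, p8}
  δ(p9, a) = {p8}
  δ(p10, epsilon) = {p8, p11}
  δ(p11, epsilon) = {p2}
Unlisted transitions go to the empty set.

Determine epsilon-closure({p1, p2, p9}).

{p1, p2, p6, p8, p9, p10, p11}

Start with {p1, p2, p9}.
From p2 via epsilon: add p10.
From p10 via epsilon: add p8, p11.
From p8 via epsilon: add p6.
No new states can be added; the closed set is {p1, p2, p6, p8, p9, p10, p11}.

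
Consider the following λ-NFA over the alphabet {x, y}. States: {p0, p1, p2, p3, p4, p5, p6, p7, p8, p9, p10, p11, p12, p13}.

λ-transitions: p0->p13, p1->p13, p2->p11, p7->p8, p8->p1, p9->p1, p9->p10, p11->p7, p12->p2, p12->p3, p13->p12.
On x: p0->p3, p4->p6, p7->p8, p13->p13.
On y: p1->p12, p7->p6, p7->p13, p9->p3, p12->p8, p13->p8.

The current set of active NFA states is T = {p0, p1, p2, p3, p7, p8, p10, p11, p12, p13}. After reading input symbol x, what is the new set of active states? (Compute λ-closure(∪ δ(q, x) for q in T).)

{p1, p2, p3, p7, p8, p11, p12, p13}

p0 on x → {p3}.
p7 on x → {p8}.
p13 on x → {p13}.
No x-transition from p1, p2, p3, p8, p10, p11, p12.
Union after reading x: {p3, p8, p13}.
Now take the λ-closure:
From p8 via λ: add p1.
From p13 via λ: add p12.
From p12 via λ: add p2.
From p2 via λ: add p11.
From p11 via λ: add p7.
No new states can be added; the closed set is {p1, p2, p3, p7, p8, p11, p12, p13}.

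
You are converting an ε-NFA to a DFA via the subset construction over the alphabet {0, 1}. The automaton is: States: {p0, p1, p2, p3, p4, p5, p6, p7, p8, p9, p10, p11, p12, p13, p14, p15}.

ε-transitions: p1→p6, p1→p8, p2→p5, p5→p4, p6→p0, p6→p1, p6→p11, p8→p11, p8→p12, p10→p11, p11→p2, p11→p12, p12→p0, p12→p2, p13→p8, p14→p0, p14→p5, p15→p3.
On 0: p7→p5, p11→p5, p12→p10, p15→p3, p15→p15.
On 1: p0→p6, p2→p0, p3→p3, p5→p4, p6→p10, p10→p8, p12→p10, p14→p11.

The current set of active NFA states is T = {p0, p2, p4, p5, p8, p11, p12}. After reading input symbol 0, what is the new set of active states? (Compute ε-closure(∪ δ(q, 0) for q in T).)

{p0, p2, p4, p5, p10, p11, p12}

p11 on 0 → {p5}.
p12 on 0 → {p10}.
No 0-transition from p0, p2, p4, p5, p8.
Union after reading 0: {p5, p10}.
Now take the ε-closure:
From p5 via ε: add p4.
From p10 via ε: add p11.
From p11 via ε: add p2, p12.
From p12 via ε: add p0.
No new states can be added; the closed set is {p0, p2, p4, p5, p10, p11, p12}.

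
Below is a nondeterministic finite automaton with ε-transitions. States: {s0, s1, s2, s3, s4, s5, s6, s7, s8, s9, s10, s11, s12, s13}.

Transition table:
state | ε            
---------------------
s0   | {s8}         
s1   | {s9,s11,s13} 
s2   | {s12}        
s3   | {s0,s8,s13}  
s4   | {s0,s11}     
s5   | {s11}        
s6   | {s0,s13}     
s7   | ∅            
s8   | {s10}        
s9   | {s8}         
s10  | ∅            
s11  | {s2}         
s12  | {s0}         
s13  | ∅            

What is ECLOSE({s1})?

{s0, s1, s2, s8, s9, s10, s11, s12, s13}

Start with {s1}.
From s1 via ε: add s9, s11, s13.
From s9 via ε: add s8.
From s11 via ε: add s2.
From s2 via ε: add s12.
From s8 via ε: add s10.
From s12 via ε: add s0.
No new states can be added; the closed set is {s0, s1, s2, s8, s9, s10, s11, s12, s13}.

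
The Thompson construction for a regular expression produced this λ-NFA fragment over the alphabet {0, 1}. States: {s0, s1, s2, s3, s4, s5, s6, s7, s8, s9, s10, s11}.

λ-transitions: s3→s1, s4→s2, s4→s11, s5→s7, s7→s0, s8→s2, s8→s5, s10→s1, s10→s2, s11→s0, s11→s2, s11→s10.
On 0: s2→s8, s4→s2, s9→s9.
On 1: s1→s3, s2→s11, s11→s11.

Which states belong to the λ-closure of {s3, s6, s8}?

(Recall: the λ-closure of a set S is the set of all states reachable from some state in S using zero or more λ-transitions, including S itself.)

{s0, s1, s2, s3, s5, s6, s7, s8}

Start with {s3, s6, s8}.
From s3 via λ: add s1.
From s8 via λ: add s2, s5.
From s5 via λ: add s7.
From s7 via λ: add s0.
No new states can be added; the closed set is {s0, s1, s2, s3, s5, s6, s7, s8}.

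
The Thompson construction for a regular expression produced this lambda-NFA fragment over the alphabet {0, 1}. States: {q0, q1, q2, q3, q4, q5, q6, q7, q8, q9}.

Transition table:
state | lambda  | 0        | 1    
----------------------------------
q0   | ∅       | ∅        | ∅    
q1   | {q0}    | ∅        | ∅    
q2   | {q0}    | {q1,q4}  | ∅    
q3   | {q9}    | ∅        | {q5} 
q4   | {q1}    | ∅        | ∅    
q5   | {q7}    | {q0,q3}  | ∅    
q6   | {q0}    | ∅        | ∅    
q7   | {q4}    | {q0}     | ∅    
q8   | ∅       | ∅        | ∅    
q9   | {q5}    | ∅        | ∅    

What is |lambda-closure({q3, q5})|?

7

Start with {q3, q5}.
From q3 via lambda: add q9.
From q5 via lambda: add q7.
From q7 via lambda: add q4.
From q4 via lambda: add q1.
From q1 via lambda: add q0.
lambda-closure = {q0, q1, q3, q4, q5, q7, q9}, which has 7 states.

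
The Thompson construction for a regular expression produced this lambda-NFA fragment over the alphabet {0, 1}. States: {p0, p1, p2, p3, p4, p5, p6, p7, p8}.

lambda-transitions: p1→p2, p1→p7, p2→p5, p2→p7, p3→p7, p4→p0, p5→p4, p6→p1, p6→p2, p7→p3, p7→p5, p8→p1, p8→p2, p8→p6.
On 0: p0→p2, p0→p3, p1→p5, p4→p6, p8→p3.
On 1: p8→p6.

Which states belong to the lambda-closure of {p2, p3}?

{p0, p2, p3, p4, p5, p7}

Start with {p2, p3}.
From p2 via lambda: add p5, p7.
From p5 via lambda: add p4.
From p4 via lambda: add p0.
No new states can be added; the closed set is {p0, p2, p3, p4, p5, p7}.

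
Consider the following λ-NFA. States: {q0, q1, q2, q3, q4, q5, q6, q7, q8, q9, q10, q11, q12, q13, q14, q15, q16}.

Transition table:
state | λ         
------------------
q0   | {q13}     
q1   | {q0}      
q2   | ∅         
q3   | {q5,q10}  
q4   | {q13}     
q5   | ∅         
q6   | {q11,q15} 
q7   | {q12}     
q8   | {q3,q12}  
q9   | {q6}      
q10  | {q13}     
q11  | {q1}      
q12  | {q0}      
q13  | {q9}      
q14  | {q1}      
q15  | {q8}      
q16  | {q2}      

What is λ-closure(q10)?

{q0, q1, q3, q5, q6, q8, q9, q10, q11, q12, q13, q15}

Start with {q10}.
From q10 via λ: add q13.
From q13 via λ: add q9.
From q9 via λ: add q6.
From q6 via λ: add q11, q15.
From q11 via λ: add q1.
From q15 via λ: add q8.
From q1 via λ: add q0.
From q8 via λ: add q3, q12.
From q3 via λ: add q5.
No new states can be added; the closed set is {q0, q1, q3, q5, q6, q8, q9, q10, q11, q12, q13, q15}.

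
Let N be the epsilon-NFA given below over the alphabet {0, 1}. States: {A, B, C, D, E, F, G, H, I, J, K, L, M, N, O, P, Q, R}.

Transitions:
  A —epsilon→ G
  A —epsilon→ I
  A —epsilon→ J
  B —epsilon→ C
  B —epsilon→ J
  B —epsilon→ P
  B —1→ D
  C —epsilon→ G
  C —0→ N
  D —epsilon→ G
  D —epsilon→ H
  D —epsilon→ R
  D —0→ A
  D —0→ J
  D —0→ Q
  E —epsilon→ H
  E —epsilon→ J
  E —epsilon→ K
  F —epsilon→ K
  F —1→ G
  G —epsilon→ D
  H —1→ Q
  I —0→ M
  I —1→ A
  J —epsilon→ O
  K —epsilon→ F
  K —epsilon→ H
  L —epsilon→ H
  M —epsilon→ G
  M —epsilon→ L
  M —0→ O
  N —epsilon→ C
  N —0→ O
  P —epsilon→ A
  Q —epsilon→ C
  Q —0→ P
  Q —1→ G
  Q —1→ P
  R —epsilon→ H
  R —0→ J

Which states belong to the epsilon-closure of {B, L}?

Start with {B, L}.
From B via epsilon: add C, J, P.
From L via epsilon: add H.
From C via epsilon: add G.
From J via epsilon: add O.
From P via epsilon: add A.
From A via epsilon: add I.
From G via epsilon: add D.
From D via epsilon: add R.
No new states can be added; the closed set is {A, B, C, D, G, H, I, J, L, O, P, R}.

{A, B, C, D, G, H, I, J, L, O, P, R}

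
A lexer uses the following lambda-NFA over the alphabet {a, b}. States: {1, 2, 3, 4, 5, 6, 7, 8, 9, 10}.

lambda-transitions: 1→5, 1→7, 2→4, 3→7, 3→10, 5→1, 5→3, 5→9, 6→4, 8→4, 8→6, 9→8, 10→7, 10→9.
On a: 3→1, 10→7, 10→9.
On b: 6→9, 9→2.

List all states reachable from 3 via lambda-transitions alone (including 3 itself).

Start with {3}.
From 3 via lambda: add 7, 10.
From 10 via lambda: add 9.
From 9 via lambda: add 8.
From 8 via lambda: add 4, 6.
No new states can be added; the closed set is {3, 4, 6, 7, 8, 9, 10}.

{3, 4, 6, 7, 8, 9, 10}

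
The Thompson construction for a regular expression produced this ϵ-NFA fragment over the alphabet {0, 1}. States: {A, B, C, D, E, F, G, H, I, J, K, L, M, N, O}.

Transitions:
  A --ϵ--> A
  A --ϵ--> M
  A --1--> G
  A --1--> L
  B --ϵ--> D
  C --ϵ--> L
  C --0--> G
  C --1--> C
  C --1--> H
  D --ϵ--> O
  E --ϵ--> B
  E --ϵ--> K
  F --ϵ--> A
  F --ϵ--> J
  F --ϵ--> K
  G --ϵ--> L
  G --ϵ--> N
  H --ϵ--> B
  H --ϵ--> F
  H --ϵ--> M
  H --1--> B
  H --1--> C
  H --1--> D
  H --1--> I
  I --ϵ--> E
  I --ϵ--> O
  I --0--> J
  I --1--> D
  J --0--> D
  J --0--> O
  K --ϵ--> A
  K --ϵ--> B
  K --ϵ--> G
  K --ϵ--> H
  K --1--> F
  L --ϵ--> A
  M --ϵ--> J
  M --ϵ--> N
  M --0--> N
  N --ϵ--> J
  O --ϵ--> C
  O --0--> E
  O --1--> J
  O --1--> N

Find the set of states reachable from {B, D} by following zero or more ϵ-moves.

Start with {B, D}.
From D via ϵ: add O.
From O via ϵ: add C.
From C via ϵ: add L.
From L via ϵ: add A.
From A via ϵ: add M.
From M via ϵ: add J, N.
No new states can be added; the closed set is {A, B, C, D, J, L, M, N, O}.

{A, B, C, D, J, L, M, N, O}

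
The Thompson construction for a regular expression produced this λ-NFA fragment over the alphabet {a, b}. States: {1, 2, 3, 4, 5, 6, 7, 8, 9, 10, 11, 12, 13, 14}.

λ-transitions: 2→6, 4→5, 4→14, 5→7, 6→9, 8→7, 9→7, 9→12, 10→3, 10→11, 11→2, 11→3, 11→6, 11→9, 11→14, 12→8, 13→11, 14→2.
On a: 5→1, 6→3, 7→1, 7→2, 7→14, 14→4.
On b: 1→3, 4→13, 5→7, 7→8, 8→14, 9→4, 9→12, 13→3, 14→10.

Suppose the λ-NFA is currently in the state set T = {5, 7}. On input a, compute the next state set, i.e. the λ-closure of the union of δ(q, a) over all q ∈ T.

{1, 2, 6, 7, 8, 9, 12, 14}

5 on a → {1}.
7 on a → {1, 2, 14}.
Union after reading a: {1, 2, 14}.
Now take the λ-closure:
From 2 via λ: add 6.
From 6 via λ: add 9.
From 9 via λ: add 7, 12.
From 12 via λ: add 8.
No new states can be added; the closed set is {1, 2, 6, 7, 8, 9, 12, 14}.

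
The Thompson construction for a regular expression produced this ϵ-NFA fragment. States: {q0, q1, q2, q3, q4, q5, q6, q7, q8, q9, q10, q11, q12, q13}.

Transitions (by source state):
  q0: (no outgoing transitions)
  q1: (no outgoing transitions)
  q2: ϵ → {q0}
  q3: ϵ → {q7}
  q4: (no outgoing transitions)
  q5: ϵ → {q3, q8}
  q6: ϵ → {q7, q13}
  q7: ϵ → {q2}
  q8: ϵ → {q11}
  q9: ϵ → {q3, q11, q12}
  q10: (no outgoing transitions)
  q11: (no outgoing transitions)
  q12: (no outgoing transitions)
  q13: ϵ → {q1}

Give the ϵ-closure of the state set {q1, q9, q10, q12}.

{q0, q1, q2, q3, q7, q9, q10, q11, q12}

Start with {q1, q9, q10, q12}.
From q9 via ϵ: add q3, q11.
From q3 via ϵ: add q7.
From q7 via ϵ: add q2.
From q2 via ϵ: add q0.
No new states can be added; the closed set is {q0, q1, q2, q3, q7, q9, q10, q11, q12}.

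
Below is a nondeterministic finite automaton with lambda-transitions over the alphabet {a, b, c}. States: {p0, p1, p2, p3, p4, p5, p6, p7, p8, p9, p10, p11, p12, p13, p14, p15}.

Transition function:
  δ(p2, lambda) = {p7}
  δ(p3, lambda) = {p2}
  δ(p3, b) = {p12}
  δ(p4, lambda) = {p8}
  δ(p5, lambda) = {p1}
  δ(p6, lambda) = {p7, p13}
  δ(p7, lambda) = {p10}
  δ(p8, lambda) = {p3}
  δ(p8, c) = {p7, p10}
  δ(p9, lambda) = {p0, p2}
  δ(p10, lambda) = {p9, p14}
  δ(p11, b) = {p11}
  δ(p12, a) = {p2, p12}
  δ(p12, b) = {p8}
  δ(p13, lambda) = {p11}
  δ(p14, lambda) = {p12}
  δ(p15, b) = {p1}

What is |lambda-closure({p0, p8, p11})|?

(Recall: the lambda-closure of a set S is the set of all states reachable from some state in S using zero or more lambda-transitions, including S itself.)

Start with {p0, p8, p11}.
From p8 via lambda: add p3.
From p3 via lambda: add p2.
From p2 via lambda: add p7.
From p7 via lambda: add p10.
From p10 via lambda: add p9, p14.
From p14 via lambda: add p12.
lambda-closure = {p0, p2, p3, p7, p8, p9, p10, p11, p12, p14}, which has 10 states.

10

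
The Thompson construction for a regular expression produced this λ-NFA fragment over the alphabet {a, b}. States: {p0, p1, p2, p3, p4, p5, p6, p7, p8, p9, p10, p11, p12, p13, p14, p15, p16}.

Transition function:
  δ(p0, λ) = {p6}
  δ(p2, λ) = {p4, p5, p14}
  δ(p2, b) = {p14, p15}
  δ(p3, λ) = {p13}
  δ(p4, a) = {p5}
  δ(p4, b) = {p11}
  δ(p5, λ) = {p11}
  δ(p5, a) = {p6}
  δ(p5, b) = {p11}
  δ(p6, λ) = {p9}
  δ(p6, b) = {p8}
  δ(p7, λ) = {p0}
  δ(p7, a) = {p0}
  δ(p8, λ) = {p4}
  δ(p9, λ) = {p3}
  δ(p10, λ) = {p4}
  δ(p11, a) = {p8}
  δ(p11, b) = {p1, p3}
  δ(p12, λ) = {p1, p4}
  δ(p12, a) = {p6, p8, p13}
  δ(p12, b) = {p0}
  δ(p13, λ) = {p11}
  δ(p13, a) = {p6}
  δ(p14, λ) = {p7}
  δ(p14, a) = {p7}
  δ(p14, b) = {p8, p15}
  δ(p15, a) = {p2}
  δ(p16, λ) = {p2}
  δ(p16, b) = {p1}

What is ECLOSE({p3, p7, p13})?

Start with {p3, p7, p13}.
From p7 via λ: add p0.
From p13 via λ: add p11.
From p0 via λ: add p6.
From p6 via λ: add p9.
No new states can be added; the closed set is {p0, p3, p6, p7, p9, p11, p13}.

{p0, p3, p6, p7, p9, p11, p13}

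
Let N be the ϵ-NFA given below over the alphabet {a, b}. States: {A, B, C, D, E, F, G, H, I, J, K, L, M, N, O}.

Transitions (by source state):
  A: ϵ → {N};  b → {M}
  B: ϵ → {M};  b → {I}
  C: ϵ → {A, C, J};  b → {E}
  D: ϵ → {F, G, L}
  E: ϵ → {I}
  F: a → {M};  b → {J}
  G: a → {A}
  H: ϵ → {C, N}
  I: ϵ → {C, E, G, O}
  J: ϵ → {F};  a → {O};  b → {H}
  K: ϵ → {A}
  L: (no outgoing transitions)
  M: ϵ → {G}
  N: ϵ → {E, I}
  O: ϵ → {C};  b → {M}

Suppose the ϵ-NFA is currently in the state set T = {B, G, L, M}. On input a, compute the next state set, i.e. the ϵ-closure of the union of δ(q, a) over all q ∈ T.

{A, C, E, F, G, I, J, N, O}

G on a → {A}.
No a-transition from B, L, M.
Union after reading a: {A}.
Now take the ϵ-closure:
From A via ϵ: add N.
From N via ϵ: add E, I.
From I via ϵ: add C, G, O.
From C via ϵ: add J.
From J via ϵ: add F.
No new states can be added; the closed set is {A, C, E, F, G, I, J, N, O}.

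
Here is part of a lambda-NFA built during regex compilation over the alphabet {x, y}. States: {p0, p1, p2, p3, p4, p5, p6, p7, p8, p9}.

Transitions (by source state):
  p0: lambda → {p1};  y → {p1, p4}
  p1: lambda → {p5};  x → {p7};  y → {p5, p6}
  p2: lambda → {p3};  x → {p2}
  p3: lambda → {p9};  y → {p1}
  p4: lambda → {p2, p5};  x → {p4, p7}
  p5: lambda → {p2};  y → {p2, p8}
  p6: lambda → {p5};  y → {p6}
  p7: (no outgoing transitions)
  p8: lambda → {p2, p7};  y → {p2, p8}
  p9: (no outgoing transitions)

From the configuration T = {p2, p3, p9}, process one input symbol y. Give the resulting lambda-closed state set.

p3 on y → {p1}.
No y-transition from p2, p9.
Union after reading y: {p1}.
Now take the lambda-closure:
From p1 via lambda: add p5.
From p5 via lambda: add p2.
From p2 via lambda: add p3.
From p3 via lambda: add p9.
No new states can be added; the closed set is {p1, p2, p3, p5, p9}.

{p1, p2, p3, p5, p9}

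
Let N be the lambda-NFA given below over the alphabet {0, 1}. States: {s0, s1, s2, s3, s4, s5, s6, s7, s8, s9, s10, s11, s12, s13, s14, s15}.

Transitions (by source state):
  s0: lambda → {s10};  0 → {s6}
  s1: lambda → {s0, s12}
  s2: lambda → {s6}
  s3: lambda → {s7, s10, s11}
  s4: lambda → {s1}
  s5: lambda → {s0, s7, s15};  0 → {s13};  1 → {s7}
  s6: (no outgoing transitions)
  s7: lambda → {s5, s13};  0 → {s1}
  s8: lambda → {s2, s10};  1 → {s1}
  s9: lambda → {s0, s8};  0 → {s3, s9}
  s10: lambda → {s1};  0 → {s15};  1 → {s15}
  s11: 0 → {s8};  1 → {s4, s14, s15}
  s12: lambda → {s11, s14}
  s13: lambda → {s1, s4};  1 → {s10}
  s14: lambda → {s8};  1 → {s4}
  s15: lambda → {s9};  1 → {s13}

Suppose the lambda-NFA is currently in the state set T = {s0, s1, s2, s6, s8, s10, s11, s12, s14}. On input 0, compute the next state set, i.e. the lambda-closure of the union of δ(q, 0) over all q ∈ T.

s0 on 0 → {s6}.
s10 on 0 → {s15}.
s11 on 0 → {s8}.
No 0-transition from s1, s2, s6, s8, s12, s14.
Union after reading 0: {s6, s8, s15}.
Now take the lambda-closure:
From s8 via lambda: add s2, s10.
From s15 via lambda: add s9.
From s9 via lambda: add s0.
From s10 via lambda: add s1.
From s1 via lambda: add s12.
From s12 via lambda: add s11, s14.
No new states can be added; the closed set is {s0, s1, s2, s6, s8, s9, s10, s11, s12, s14, s15}.

{s0, s1, s2, s6, s8, s9, s10, s11, s12, s14, s15}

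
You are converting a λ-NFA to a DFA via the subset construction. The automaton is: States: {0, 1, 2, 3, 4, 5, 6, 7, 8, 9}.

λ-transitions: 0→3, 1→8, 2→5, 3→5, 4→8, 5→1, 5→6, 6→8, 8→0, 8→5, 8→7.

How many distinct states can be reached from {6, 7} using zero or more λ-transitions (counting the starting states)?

7

Start with {6, 7}.
From 6 via λ: add 8.
From 8 via λ: add 0, 5.
From 0 via λ: add 3.
From 5 via λ: add 1.
λ-closure = {0, 1, 3, 5, 6, 7, 8}, which has 7 states.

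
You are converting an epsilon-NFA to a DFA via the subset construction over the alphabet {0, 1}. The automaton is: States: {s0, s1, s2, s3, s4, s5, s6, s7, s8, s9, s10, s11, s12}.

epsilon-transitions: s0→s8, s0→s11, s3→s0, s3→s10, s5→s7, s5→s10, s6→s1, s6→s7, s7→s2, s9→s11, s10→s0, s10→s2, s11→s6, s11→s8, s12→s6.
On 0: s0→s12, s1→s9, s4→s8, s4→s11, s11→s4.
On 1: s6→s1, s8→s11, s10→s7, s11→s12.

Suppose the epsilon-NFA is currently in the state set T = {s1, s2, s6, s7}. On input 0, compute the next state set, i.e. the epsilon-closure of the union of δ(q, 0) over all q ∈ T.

{s1, s2, s6, s7, s8, s9, s11}

s1 on 0 → {s9}.
No 0-transition from s2, s6, s7.
Union after reading 0: {s9}.
Now take the epsilon-closure:
From s9 via epsilon: add s11.
From s11 via epsilon: add s6, s8.
From s6 via epsilon: add s1, s7.
From s7 via epsilon: add s2.
No new states can be added; the closed set is {s1, s2, s6, s7, s8, s9, s11}.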